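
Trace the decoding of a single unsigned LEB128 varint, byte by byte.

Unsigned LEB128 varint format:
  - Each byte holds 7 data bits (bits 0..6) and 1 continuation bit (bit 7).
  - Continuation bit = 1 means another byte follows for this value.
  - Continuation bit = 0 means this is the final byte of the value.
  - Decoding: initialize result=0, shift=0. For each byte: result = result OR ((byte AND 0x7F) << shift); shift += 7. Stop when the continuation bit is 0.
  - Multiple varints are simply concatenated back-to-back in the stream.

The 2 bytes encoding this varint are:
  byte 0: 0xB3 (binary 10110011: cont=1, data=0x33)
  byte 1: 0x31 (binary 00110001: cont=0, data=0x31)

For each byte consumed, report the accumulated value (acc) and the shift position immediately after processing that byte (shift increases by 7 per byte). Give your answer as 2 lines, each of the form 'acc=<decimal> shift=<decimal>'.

Answer: acc=51 shift=7
acc=6323 shift=14

Derivation:
byte 0=0xB3: payload=0x33=51, contrib = 51<<0 = 51; acc -> 51, shift -> 7
byte 1=0x31: payload=0x31=49, contrib = 49<<7 = 6272; acc -> 6323, shift -> 14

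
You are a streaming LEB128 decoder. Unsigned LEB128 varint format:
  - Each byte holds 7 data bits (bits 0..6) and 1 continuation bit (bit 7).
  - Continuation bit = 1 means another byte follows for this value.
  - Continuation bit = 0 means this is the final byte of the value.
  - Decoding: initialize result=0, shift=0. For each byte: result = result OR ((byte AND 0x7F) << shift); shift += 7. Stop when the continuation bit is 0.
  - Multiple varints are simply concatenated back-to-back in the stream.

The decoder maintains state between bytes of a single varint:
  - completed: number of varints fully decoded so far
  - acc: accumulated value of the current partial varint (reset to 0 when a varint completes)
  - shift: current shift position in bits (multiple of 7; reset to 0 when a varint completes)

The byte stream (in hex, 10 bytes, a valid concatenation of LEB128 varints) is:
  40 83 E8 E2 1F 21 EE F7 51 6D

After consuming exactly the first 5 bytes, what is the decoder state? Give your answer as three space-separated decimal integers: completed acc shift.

byte[0]=0x40 cont=0 payload=0x40: varint #1 complete (value=64); reset -> completed=1 acc=0 shift=0
byte[1]=0x83 cont=1 payload=0x03: acc |= 3<<0 -> completed=1 acc=3 shift=7
byte[2]=0xE8 cont=1 payload=0x68: acc |= 104<<7 -> completed=1 acc=13315 shift=14
byte[3]=0xE2 cont=1 payload=0x62: acc |= 98<<14 -> completed=1 acc=1618947 shift=21
byte[4]=0x1F cont=0 payload=0x1F: varint #2 complete (value=66630659); reset -> completed=2 acc=0 shift=0

Answer: 2 0 0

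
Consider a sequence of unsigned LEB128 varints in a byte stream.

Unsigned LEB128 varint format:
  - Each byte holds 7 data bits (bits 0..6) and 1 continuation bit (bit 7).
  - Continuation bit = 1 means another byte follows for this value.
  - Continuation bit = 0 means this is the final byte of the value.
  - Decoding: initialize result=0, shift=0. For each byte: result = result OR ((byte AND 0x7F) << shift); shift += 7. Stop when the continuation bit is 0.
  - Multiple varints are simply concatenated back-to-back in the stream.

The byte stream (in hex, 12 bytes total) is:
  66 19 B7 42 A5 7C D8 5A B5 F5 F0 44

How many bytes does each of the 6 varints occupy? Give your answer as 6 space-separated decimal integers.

  byte[0]=0x66 cont=0 payload=0x66=102: acc |= 102<<0 -> acc=102 shift=7 [end]
Varint 1: bytes[0:1] = 66 -> value 102 (1 byte(s))
  byte[1]=0x19 cont=0 payload=0x19=25: acc |= 25<<0 -> acc=25 shift=7 [end]
Varint 2: bytes[1:2] = 19 -> value 25 (1 byte(s))
  byte[2]=0xB7 cont=1 payload=0x37=55: acc |= 55<<0 -> acc=55 shift=7
  byte[3]=0x42 cont=0 payload=0x42=66: acc |= 66<<7 -> acc=8503 shift=14 [end]
Varint 3: bytes[2:4] = B7 42 -> value 8503 (2 byte(s))
  byte[4]=0xA5 cont=1 payload=0x25=37: acc |= 37<<0 -> acc=37 shift=7
  byte[5]=0x7C cont=0 payload=0x7C=124: acc |= 124<<7 -> acc=15909 shift=14 [end]
Varint 4: bytes[4:6] = A5 7C -> value 15909 (2 byte(s))
  byte[6]=0xD8 cont=1 payload=0x58=88: acc |= 88<<0 -> acc=88 shift=7
  byte[7]=0x5A cont=0 payload=0x5A=90: acc |= 90<<7 -> acc=11608 shift=14 [end]
Varint 5: bytes[6:8] = D8 5A -> value 11608 (2 byte(s))
  byte[8]=0xB5 cont=1 payload=0x35=53: acc |= 53<<0 -> acc=53 shift=7
  byte[9]=0xF5 cont=1 payload=0x75=117: acc |= 117<<7 -> acc=15029 shift=14
  byte[10]=0xF0 cont=1 payload=0x70=112: acc |= 112<<14 -> acc=1850037 shift=21
  byte[11]=0x44 cont=0 payload=0x44=68: acc |= 68<<21 -> acc=144456373 shift=28 [end]
Varint 6: bytes[8:12] = B5 F5 F0 44 -> value 144456373 (4 byte(s))

Answer: 1 1 2 2 2 4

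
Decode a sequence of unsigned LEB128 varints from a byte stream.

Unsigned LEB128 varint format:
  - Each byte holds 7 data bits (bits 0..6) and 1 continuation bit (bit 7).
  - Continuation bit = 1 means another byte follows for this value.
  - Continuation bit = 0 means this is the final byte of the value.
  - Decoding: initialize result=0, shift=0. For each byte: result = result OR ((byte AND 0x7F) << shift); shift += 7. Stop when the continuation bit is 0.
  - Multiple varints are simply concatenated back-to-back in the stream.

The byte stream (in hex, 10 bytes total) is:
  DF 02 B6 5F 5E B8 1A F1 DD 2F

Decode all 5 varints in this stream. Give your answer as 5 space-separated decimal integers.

Answer: 351 12214 94 3384 782065

Derivation:
  byte[0]=0xDF cont=1 payload=0x5F=95: acc |= 95<<0 -> acc=95 shift=7
  byte[1]=0x02 cont=0 payload=0x02=2: acc |= 2<<7 -> acc=351 shift=14 [end]
Varint 1: bytes[0:2] = DF 02 -> value 351 (2 byte(s))
  byte[2]=0xB6 cont=1 payload=0x36=54: acc |= 54<<0 -> acc=54 shift=7
  byte[3]=0x5F cont=0 payload=0x5F=95: acc |= 95<<7 -> acc=12214 shift=14 [end]
Varint 2: bytes[2:4] = B6 5F -> value 12214 (2 byte(s))
  byte[4]=0x5E cont=0 payload=0x5E=94: acc |= 94<<0 -> acc=94 shift=7 [end]
Varint 3: bytes[4:5] = 5E -> value 94 (1 byte(s))
  byte[5]=0xB8 cont=1 payload=0x38=56: acc |= 56<<0 -> acc=56 shift=7
  byte[6]=0x1A cont=0 payload=0x1A=26: acc |= 26<<7 -> acc=3384 shift=14 [end]
Varint 4: bytes[5:7] = B8 1A -> value 3384 (2 byte(s))
  byte[7]=0xF1 cont=1 payload=0x71=113: acc |= 113<<0 -> acc=113 shift=7
  byte[8]=0xDD cont=1 payload=0x5D=93: acc |= 93<<7 -> acc=12017 shift=14
  byte[9]=0x2F cont=0 payload=0x2F=47: acc |= 47<<14 -> acc=782065 shift=21 [end]
Varint 5: bytes[7:10] = F1 DD 2F -> value 782065 (3 byte(s))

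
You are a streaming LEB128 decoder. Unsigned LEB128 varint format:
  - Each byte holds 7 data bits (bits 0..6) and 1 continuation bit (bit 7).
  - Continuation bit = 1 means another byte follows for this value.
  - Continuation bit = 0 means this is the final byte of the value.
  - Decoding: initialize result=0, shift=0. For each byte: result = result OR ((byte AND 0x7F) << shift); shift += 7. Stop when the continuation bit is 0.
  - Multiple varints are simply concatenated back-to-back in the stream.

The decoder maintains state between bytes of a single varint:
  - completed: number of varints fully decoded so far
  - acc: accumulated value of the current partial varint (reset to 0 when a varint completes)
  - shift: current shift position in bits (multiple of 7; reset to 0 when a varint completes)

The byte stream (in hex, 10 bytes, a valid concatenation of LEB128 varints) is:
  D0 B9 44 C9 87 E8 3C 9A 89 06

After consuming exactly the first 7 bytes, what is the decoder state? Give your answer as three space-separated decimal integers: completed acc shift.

byte[0]=0xD0 cont=1 payload=0x50: acc |= 80<<0 -> completed=0 acc=80 shift=7
byte[1]=0xB9 cont=1 payload=0x39: acc |= 57<<7 -> completed=0 acc=7376 shift=14
byte[2]=0x44 cont=0 payload=0x44: varint #1 complete (value=1121488); reset -> completed=1 acc=0 shift=0
byte[3]=0xC9 cont=1 payload=0x49: acc |= 73<<0 -> completed=1 acc=73 shift=7
byte[4]=0x87 cont=1 payload=0x07: acc |= 7<<7 -> completed=1 acc=969 shift=14
byte[5]=0xE8 cont=1 payload=0x68: acc |= 104<<14 -> completed=1 acc=1704905 shift=21
byte[6]=0x3C cont=0 payload=0x3C: varint #2 complete (value=127534025); reset -> completed=2 acc=0 shift=0

Answer: 2 0 0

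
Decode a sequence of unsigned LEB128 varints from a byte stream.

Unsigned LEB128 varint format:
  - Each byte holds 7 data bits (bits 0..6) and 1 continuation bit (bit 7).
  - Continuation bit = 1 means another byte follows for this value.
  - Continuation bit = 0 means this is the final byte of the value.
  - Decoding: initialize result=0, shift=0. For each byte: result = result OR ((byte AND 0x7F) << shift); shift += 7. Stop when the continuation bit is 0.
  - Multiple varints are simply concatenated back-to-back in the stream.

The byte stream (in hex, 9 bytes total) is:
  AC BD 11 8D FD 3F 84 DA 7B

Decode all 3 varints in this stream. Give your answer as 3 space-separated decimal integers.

  byte[0]=0xAC cont=1 payload=0x2C=44: acc |= 44<<0 -> acc=44 shift=7
  byte[1]=0xBD cont=1 payload=0x3D=61: acc |= 61<<7 -> acc=7852 shift=14
  byte[2]=0x11 cont=0 payload=0x11=17: acc |= 17<<14 -> acc=286380 shift=21 [end]
Varint 1: bytes[0:3] = AC BD 11 -> value 286380 (3 byte(s))
  byte[3]=0x8D cont=1 payload=0x0D=13: acc |= 13<<0 -> acc=13 shift=7
  byte[4]=0xFD cont=1 payload=0x7D=125: acc |= 125<<7 -> acc=16013 shift=14
  byte[5]=0x3F cont=0 payload=0x3F=63: acc |= 63<<14 -> acc=1048205 shift=21 [end]
Varint 2: bytes[3:6] = 8D FD 3F -> value 1048205 (3 byte(s))
  byte[6]=0x84 cont=1 payload=0x04=4: acc |= 4<<0 -> acc=4 shift=7
  byte[7]=0xDA cont=1 payload=0x5A=90: acc |= 90<<7 -> acc=11524 shift=14
  byte[8]=0x7B cont=0 payload=0x7B=123: acc |= 123<<14 -> acc=2026756 shift=21 [end]
Varint 3: bytes[6:9] = 84 DA 7B -> value 2026756 (3 byte(s))

Answer: 286380 1048205 2026756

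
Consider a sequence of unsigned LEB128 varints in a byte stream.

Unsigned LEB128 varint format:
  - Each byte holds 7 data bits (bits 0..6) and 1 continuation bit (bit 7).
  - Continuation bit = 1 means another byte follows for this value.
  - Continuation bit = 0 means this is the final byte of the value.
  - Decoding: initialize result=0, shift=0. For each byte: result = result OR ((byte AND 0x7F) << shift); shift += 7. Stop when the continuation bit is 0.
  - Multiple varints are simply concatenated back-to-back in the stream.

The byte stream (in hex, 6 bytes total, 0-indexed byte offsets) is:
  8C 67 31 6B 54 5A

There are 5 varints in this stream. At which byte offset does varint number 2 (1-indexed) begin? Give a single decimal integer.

  byte[0]=0x8C cont=1 payload=0x0C=12: acc |= 12<<0 -> acc=12 shift=7
  byte[1]=0x67 cont=0 payload=0x67=103: acc |= 103<<7 -> acc=13196 shift=14 [end]
Varint 1: bytes[0:2] = 8C 67 -> value 13196 (2 byte(s))
  byte[2]=0x31 cont=0 payload=0x31=49: acc |= 49<<0 -> acc=49 shift=7 [end]
Varint 2: bytes[2:3] = 31 -> value 49 (1 byte(s))
  byte[3]=0x6B cont=0 payload=0x6B=107: acc |= 107<<0 -> acc=107 shift=7 [end]
Varint 3: bytes[3:4] = 6B -> value 107 (1 byte(s))
  byte[4]=0x54 cont=0 payload=0x54=84: acc |= 84<<0 -> acc=84 shift=7 [end]
Varint 4: bytes[4:5] = 54 -> value 84 (1 byte(s))
  byte[5]=0x5A cont=0 payload=0x5A=90: acc |= 90<<0 -> acc=90 shift=7 [end]
Varint 5: bytes[5:6] = 5A -> value 90 (1 byte(s))

Answer: 2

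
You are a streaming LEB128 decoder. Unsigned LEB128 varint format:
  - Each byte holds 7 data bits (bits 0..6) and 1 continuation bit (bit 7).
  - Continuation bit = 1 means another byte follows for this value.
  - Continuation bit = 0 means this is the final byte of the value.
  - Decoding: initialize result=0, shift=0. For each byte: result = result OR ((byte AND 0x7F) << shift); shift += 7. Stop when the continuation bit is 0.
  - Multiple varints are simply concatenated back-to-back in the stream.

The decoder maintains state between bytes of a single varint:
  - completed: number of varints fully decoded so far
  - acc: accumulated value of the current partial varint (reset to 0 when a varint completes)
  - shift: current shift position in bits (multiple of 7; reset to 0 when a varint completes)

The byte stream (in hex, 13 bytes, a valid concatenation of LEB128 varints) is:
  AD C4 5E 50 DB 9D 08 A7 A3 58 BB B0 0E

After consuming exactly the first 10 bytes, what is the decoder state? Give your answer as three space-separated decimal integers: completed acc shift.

Answer: 4 0 0

Derivation:
byte[0]=0xAD cont=1 payload=0x2D: acc |= 45<<0 -> completed=0 acc=45 shift=7
byte[1]=0xC4 cont=1 payload=0x44: acc |= 68<<7 -> completed=0 acc=8749 shift=14
byte[2]=0x5E cont=0 payload=0x5E: varint #1 complete (value=1548845); reset -> completed=1 acc=0 shift=0
byte[3]=0x50 cont=0 payload=0x50: varint #2 complete (value=80); reset -> completed=2 acc=0 shift=0
byte[4]=0xDB cont=1 payload=0x5B: acc |= 91<<0 -> completed=2 acc=91 shift=7
byte[5]=0x9D cont=1 payload=0x1D: acc |= 29<<7 -> completed=2 acc=3803 shift=14
byte[6]=0x08 cont=0 payload=0x08: varint #3 complete (value=134875); reset -> completed=3 acc=0 shift=0
byte[7]=0xA7 cont=1 payload=0x27: acc |= 39<<0 -> completed=3 acc=39 shift=7
byte[8]=0xA3 cont=1 payload=0x23: acc |= 35<<7 -> completed=3 acc=4519 shift=14
byte[9]=0x58 cont=0 payload=0x58: varint #4 complete (value=1446311); reset -> completed=4 acc=0 shift=0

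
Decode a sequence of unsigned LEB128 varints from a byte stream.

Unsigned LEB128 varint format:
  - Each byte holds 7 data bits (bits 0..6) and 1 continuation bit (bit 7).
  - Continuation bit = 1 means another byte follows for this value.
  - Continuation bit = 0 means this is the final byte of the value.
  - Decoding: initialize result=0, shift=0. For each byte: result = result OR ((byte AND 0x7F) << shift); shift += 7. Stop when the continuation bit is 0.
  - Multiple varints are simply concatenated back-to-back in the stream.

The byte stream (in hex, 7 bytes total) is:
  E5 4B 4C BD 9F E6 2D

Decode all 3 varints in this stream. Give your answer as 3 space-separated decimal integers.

Answer: 9701 76 96047037

Derivation:
  byte[0]=0xE5 cont=1 payload=0x65=101: acc |= 101<<0 -> acc=101 shift=7
  byte[1]=0x4B cont=0 payload=0x4B=75: acc |= 75<<7 -> acc=9701 shift=14 [end]
Varint 1: bytes[0:2] = E5 4B -> value 9701 (2 byte(s))
  byte[2]=0x4C cont=0 payload=0x4C=76: acc |= 76<<0 -> acc=76 shift=7 [end]
Varint 2: bytes[2:3] = 4C -> value 76 (1 byte(s))
  byte[3]=0xBD cont=1 payload=0x3D=61: acc |= 61<<0 -> acc=61 shift=7
  byte[4]=0x9F cont=1 payload=0x1F=31: acc |= 31<<7 -> acc=4029 shift=14
  byte[5]=0xE6 cont=1 payload=0x66=102: acc |= 102<<14 -> acc=1675197 shift=21
  byte[6]=0x2D cont=0 payload=0x2D=45: acc |= 45<<21 -> acc=96047037 shift=28 [end]
Varint 3: bytes[3:7] = BD 9F E6 2D -> value 96047037 (4 byte(s))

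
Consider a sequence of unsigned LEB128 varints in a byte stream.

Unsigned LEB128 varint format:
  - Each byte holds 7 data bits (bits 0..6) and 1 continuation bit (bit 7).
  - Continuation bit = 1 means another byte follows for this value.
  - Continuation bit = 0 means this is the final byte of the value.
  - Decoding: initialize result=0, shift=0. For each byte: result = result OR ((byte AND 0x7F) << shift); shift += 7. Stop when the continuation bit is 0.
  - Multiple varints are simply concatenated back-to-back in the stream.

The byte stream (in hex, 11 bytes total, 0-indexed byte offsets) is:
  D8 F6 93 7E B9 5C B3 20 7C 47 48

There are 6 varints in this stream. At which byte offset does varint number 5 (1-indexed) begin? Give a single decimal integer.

  byte[0]=0xD8 cont=1 payload=0x58=88: acc |= 88<<0 -> acc=88 shift=7
  byte[1]=0xF6 cont=1 payload=0x76=118: acc |= 118<<7 -> acc=15192 shift=14
  byte[2]=0x93 cont=1 payload=0x13=19: acc |= 19<<14 -> acc=326488 shift=21
  byte[3]=0x7E cont=0 payload=0x7E=126: acc |= 126<<21 -> acc=264567640 shift=28 [end]
Varint 1: bytes[0:4] = D8 F6 93 7E -> value 264567640 (4 byte(s))
  byte[4]=0xB9 cont=1 payload=0x39=57: acc |= 57<<0 -> acc=57 shift=7
  byte[5]=0x5C cont=0 payload=0x5C=92: acc |= 92<<7 -> acc=11833 shift=14 [end]
Varint 2: bytes[4:6] = B9 5C -> value 11833 (2 byte(s))
  byte[6]=0xB3 cont=1 payload=0x33=51: acc |= 51<<0 -> acc=51 shift=7
  byte[7]=0x20 cont=0 payload=0x20=32: acc |= 32<<7 -> acc=4147 shift=14 [end]
Varint 3: bytes[6:8] = B3 20 -> value 4147 (2 byte(s))
  byte[8]=0x7C cont=0 payload=0x7C=124: acc |= 124<<0 -> acc=124 shift=7 [end]
Varint 4: bytes[8:9] = 7C -> value 124 (1 byte(s))
  byte[9]=0x47 cont=0 payload=0x47=71: acc |= 71<<0 -> acc=71 shift=7 [end]
Varint 5: bytes[9:10] = 47 -> value 71 (1 byte(s))
  byte[10]=0x48 cont=0 payload=0x48=72: acc |= 72<<0 -> acc=72 shift=7 [end]
Varint 6: bytes[10:11] = 48 -> value 72 (1 byte(s))

Answer: 9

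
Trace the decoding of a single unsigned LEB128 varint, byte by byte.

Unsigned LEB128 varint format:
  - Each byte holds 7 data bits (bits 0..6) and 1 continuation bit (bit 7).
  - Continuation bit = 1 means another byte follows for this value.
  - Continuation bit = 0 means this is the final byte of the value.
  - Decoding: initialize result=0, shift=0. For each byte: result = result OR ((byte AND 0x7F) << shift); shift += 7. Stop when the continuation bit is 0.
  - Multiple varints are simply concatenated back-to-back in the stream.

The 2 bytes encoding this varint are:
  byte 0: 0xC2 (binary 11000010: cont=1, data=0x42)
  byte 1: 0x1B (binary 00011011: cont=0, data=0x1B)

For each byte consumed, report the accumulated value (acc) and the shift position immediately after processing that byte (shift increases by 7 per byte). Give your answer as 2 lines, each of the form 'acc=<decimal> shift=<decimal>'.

Answer: acc=66 shift=7
acc=3522 shift=14

Derivation:
byte 0=0xC2: payload=0x42=66, contrib = 66<<0 = 66; acc -> 66, shift -> 7
byte 1=0x1B: payload=0x1B=27, contrib = 27<<7 = 3456; acc -> 3522, shift -> 14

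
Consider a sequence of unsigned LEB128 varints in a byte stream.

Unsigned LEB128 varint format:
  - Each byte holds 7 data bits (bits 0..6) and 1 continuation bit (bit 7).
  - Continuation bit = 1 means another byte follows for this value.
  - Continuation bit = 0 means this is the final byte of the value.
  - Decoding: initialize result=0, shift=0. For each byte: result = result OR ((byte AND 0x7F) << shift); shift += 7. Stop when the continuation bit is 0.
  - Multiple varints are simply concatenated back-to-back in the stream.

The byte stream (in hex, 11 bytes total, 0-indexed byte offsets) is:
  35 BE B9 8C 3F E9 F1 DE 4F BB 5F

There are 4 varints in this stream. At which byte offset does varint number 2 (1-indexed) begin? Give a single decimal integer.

  byte[0]=0x35 cont=0 payload=0x35=53: acc |= 53<<0 -> acc=53 shift=7 [end]
Varint 1: bytes[0:1] = 35 -> value 53 (1 byte(s))
  byte[1]=0xBE cont=1 payload=0x3E=62: acc |= 62<<0 -> acc=62 shift=7
  byte[2]=0xB9 cont=1 payload=0x39=57: acc |= 57<<7 -> acc=7358 shift=14
  byte[3]=0x8C cont=1 payload=0x0C=12: acc |= 12<<14 -> acc=203966 shift=21
  byte[4]=0x3F cont=0 payload=0x3F=63: acc |= 63<<21 -> acc=132324542 shift=28 [end]
Varint 2: bytes[1:5] = BE B9 8C 3F -> value 132324542 (4 byte(s))
  byte[5]=0xE9 cont=1 payload=0x69=105: acc |= 105<<0 -> acc=105 shift=7
  byte[6]=0xF1 cont=1 payload=0x71=113: acc |= 113<<7 -> acc=14569 shift=14
  byte[7]=0xDE cont=1 payload=0x5E=94: acc |= 94<<14 -> acc=1554665 shift=21
  byte[8]=0x4F cont=0 payload=0x4F=79: acc |= 79<<21 -> acc=167229673 shift=28 [end]
Varint 3: bytes[5:9] = E9 F1 DE 4F -> value 167229673 (4 byte(s))
  byte[9]=0xBB cont=1 payload=0x3B=59: acc |= 59<<0 -> acc=59 shift=7
  byte[10]=0x5F cont=0 payload=0x5F=95: acc |= 95<<7 -> acc=12219 shift=14 [end]
Varint 4: bytes[9:11] = BB 5F -> value 12219 (2 byte(s))

Answer: 1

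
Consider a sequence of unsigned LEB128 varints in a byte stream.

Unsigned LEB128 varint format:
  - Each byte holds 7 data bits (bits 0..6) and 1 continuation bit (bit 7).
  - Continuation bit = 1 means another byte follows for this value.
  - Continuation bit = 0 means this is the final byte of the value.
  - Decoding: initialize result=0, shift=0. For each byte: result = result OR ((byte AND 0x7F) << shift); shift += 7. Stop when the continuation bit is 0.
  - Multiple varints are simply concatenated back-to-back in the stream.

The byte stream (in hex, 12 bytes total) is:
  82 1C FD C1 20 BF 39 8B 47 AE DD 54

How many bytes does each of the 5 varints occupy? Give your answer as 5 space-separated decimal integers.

Answer: 2 3 2 2 3

Derivation:
  byte[0]=0x82 cont=1 payload=0x02=2: acc |= 2<<0 -> acc=2 shift=7
  byte[1]=0x1C cont=0 payload=0x1C=28: acc |= 28<<7 -> acc=3586 shift=14 [end]
Varint 1: bytes[0:2] = 82 1C -> value 3586 (2 byte(s))
  byte[2]=0xFD cont=1 payload=0x7D=125: acc |= 125<<0 -> acc=125 shift=7
  byte[3]=0xC1 cont=1 payload=0x41=65: acc |= 65<<7 -> acc=8445 shift=14
  byte[4]=0x20 cont=0 payload=0x20=32: acc |= 32<<14 -> acc=532733 shift=21 [end]
Varint 2: bytes[2:5] = FD C1 20 -> value 532733 (3 byte(s))
  byte[5]=0xBF cont=1 payload=0x3F=63: acc |= 63<<0 -> acc=63 shift=7
  byte[6]=0x39 cont=0 payload=0x39=57: acc |= 57<<7 -> acc=7359 shift=14 [end]
Varint 3: bytes[5:7] = BF 39 -> value 7359 (2 byte(s))
  byte[7]=0x8B cont=1 payload=0x0B=11: acc |= 11<<0 -> acc=11 shift=7
  byte[8]=0x47 cont=0 payload=0x47=71: acc |= 71<<7 -> acc=9099 shift=14 [end]
Varint 4: bytes[7:9] = 8B 47 -> value 9099 (2 byte(s))
  byte[9]=0xAE cont=1 payload=0x2E=46: acc |= 46<<0 -> acc=46 shift=7
  byte[10]=0xDD cont=1 payload=0x5D=93: acc |= 93<<7 -> acc=11950 shift=14
  byte[11]=0x54 cont=0 payload=0x54=84: acc |= 84<<14 -> acc=1388206 shift=21 [end]
Varint 5: bytes[9:12] = AE DD 54 -> value 1388206 (3 byte(s))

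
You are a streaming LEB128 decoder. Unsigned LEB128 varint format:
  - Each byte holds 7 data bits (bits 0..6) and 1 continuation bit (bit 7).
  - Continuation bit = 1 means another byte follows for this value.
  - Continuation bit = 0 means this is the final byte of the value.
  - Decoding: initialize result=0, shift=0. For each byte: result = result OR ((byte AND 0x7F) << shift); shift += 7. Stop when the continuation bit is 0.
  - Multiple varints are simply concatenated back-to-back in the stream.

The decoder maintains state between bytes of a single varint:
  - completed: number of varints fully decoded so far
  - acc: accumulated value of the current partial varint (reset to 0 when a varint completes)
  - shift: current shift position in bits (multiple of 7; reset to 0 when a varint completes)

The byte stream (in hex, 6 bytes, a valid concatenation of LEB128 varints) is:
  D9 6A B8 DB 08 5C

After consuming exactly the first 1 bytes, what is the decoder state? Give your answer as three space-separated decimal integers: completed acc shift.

Answer: 0 89 7

Derivation:
byte[0]=0xD9 cont=1 payload=0x59: acc |= 89<<0 -> completed=0 acc=89 shift=7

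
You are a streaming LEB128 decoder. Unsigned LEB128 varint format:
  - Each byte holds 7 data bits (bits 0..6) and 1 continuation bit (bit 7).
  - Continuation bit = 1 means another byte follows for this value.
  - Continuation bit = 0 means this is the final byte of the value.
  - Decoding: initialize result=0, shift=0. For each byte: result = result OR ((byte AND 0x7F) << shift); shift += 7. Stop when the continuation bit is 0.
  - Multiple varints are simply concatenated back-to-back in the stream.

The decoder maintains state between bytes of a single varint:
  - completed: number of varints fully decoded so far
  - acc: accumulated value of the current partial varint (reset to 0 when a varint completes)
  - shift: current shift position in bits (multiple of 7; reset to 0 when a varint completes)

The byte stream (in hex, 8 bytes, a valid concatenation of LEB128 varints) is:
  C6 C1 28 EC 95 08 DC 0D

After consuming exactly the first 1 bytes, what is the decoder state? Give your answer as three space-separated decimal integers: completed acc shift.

byte[0]=0xC6 cont=1 payload=0x46: acc |= 70<<0 -> completed=0 acc=70 shift=7

Answer: 0 70 7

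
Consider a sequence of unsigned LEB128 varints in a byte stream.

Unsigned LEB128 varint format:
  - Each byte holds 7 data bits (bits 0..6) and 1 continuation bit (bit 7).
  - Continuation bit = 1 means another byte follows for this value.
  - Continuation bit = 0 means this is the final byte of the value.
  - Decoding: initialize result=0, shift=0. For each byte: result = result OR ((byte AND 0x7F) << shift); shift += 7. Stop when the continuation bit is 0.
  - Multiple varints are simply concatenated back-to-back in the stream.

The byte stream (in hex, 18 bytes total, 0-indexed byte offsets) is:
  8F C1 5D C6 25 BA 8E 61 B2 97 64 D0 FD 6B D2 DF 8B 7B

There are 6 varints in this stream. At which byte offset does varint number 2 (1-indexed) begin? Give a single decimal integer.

Answer: 3

Derivation:
  byte[0]=0x8F cont=1 payload=0x0F=15: acc |= 15<<0 -> acc=15 shift=7
  byte[1]=0xC1 cont=1 payload=0x41=65: acc |= 65<<7 -> acc=8335 shift=14
  byte[2]=0x5D cont=0 payload=0x5D=93: acc |= 93<<14 -> acc=1532047 shift=21 [end]
Varint 1: bytes[0:3] = 8F C1 5D -> value 1532047 (3 byte(s))
  byte[3]=0xC6 cont=1 payload=0x46=70: acc |= 70<<0 -> acc=70 shift=7
  byte[4]=0x25 cont=0 payload=0x25=37: acc |= 37<<7 -> acc=4806 shift=14 [end]
Varint 2: bytes[3:5] = C6 25 -> value 4806 (2 byte(s))
  byte[5]=0xBA cont=1 payload=0x3A=58: acc |= 58<<0 -> acc=58 shift=7
  byte[6]=0x8E cont=1 payload=0x0E=14: acc |= 14<<7 -> acc=1850 shift=14
  byte[7]=0x61 cont=0 payload=0x61=97: acc |= 97<<14 -> acc=1591098 shift=21 [end]
Varint 3: bytes[5:8] = BA 8E 61 -> value 1591098 (3 byte(s))
  byte[8]=0xB2 cont=1 payload=0x32=50: acc |= 50<<0 -> acc=50 shift=7
  byte[9]=0x97 cont=1 payload=0x17=23: acc |= 23<<7 -> acc=2994 shift=14
  byte[10]=0x64 cont=0 payload=0x64=100: acc |= 100<<14 -> acc=1641394 shift=21 [end]
Varint 4: bytes[8:11] = B2 97 64 -> value 1641394 (3 byte(s))
  byte[11]=0xD0 cont=1 payload=0x50=80: acc |= 80<<0 -> acc=80 shift=7
  byte[12]=0xFD cont=1 payload=0x7D=125: acc |= 125<<7 -> acc=16080 shift=14
  byte[13]=0x6B cont=0 payload=0x6B=107: acc |= 107<<14 -> acc=1769168 shift=21 [end]
Varint 5: bytes[11:14] = D0 FD 6B -> value 1769168 (3 byte(s))
  byte[14]=0xD2 cont=1 payload=0x52=82: acc |= 82<<0 -> acc=82 shift=7
  byte[15]=0xDF cont=1 payload=0x5F=95: acc |= 95<<7 -> acc=12242 shift=14
  byte[16]=0x8B cont=1 payload=0x0B=11: acc |= 11<<14 -> acc=192466 shift=21
  byte[17]=0x7B cont=0 payload=0x7B=123: acc |= 123<<21 -> acc=258142162 shift=28 [end]
Varint 6: bytes[14:18] = D2 DF 8B 7B -> value 258142162 (4 byte(s))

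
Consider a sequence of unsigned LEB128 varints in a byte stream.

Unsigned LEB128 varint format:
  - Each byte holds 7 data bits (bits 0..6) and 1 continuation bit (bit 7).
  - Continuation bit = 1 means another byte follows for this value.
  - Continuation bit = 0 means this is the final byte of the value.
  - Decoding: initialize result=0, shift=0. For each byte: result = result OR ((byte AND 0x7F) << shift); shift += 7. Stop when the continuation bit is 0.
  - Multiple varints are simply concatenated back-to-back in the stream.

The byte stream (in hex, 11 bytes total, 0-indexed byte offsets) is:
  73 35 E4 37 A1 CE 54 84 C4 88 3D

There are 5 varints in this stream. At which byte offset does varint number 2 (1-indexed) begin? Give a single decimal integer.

Answer: 1

Derivation:
  byte[0]=0x73 cont=0 payload=0x73=115: acc |= 115<<0 -> acc=115 shift=7 [end]
Varint 1: bytes[0:1] = 73 -> value 115 (1 byte(s))
  byte[1]=0x35 cont=0 payload=0x35=53: acc |= 53<<0 -> acc=53 shift=7 [end]
Varint 2: bytes[1:2] = 35 -> value 53 (1 byte(s))
  byte[2]=0xE4 cont=1 payload=0x64=100: acc |= 100<<0 -> acc=100 shift=7
  byte[3]=0x37 cont=0 payload=0x37=55: acc |= 55<<7 -> acc=7140 shift=14 [end]
Varint 3: bytes[2:4] = E4 37 -> value 7140 (2 byte(s))
  byte[4]=0xA1 cont=1 payload=0x21=33: acc |= 33<<0 -> acc=33 shift=7
  byte[5]=0xCE cont=1 payload=0x4E=78: acc |= 78<<7 -> acc=10017 shift=14
  byte[6]=0x54 cont=0 payload=0x54=84: acc |= 84<<14 -> acc=1386273 shift=21 [end]
Varint 4: bytes[4:7] = A1 CE 54 -> value 1386273 (3 byte(s))
  byte[7]=0x84 cont=1 payload=0x04=4: acc |= 4<<0 -> acc=4 shift=7
  byte[8]=0xC4 cont=1 payload=0x44=68: acc |= 68<<7 -> acc=8708 shift=14
  byte[9]=0x88 cont=1 payload=0x08=8: acc |= 8<<14 -> acc=139780 shift=21
  byte[10]=0x3D cont=0 payload=0x3D=61: acc |= 61<<21 -> acc=128066052 shift=28 [end]
Varint 5: bytes[7:11] = 84 C4 88 3D -> value 128066052 (4 byte(s))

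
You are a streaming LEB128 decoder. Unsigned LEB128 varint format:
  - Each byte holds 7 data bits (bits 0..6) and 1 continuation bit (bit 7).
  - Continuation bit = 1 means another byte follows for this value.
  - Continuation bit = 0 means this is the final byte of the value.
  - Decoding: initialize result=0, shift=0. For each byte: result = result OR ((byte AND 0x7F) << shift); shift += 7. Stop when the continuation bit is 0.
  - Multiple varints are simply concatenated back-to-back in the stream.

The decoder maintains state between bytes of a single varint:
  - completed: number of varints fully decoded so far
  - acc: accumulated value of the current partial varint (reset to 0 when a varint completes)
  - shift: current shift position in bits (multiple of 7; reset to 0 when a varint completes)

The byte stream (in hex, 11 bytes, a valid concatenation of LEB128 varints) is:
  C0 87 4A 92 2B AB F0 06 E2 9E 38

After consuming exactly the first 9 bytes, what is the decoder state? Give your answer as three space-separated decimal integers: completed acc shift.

Answer: 3 98 7

Derivation:
byte[0]=0xC0 cont=1 payload=0x40: acc |= 64<<0 -> completed=0 acc=64 shift=7
byte[1]=0x87 cont=1 payload=0x07: acc |= 7<<7 -> completed=0 acc=960 shift=14
byte[2]=0x4A cont=0 payload=0x4A: varint #1 complete (value=1213376); reset -> completed=1 acc=0 shift=0
byte[3]=0x92 cont=1 payload=0x12: acc |= 18<<0 -> completed=1 acc=18 shift=7
byte[4]=0x2B cont=0 payload=0x2B: varint #2 complete (value=5522); reset -> completed=2 acc=0 shift=0
byte[5]=0xAB cont=1 payload=0x2B: acc |= 43<<0 -> completed=2 acc=43 shift=7
byte[6]=0xF0 cont=1 payload=0x70: acc |= 112<<7 -> completed=2 acc=14379 shift=14
byte[7]=0x06 cont=0 payload=0x06: varint #3 complete (value=112683); reset -> completed=3 acc=0 shift=0
byte[8]=0xE2 cont=1 payload=0x62: acc |= 98<<0 -> completed=3 acc=98 shift=7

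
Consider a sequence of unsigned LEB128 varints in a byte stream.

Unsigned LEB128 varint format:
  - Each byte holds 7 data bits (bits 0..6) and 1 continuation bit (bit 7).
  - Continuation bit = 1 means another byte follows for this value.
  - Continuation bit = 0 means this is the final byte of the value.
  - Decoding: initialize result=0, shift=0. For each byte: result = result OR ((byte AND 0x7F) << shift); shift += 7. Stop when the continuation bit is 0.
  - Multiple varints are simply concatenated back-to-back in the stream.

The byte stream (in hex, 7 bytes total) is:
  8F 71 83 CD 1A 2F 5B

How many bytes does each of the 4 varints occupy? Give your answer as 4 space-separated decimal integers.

  byte[0]=0x8F cont=1 payload=0x0F=15: acc |= 15<<0 -> acc=15 shift=7
  byte[1]=0x71 cont=0 payload=0x71=113: acc |= 113<<7 -> acc=14479 shift=14 [end]
Varint 1: bytes[0:2] = 8F 71 -> value 14479 (2 byte(s))
  byte[2]=0x83 cont=1 payload=0x03=3: acc |= 3<<0 -> acc=3 shift=7
  byte[3]=0xCD cont=1 payload=0x4D=77: acc |= 77<<7 -> acc=9859 shift=14
  byte[4]=0x1A cont=0 payload=0x1A=26: acc |= 26<<14 -> acc=435843 shift=21 [end]
Varint 2: bytes[2:5] = 83 CD 1A -> value 435843 (3 byte(s))
  byte[5]=0x2F cont=0 payload=0x2F=47: acc |= 47<<0 -> acc=47 shift=7 [end]
Varint 3: bytes[5:6] = 2F -> value 47 (1 byte(s))
  byte[6]=0x5B cont=0 payload=0x5B=91: acc |= 91<<0 -> acc=91 shift=7 [end]
Varint 4: bytes[6:7] = 5B -> value 91 (1 byte(s))

Answer: 2 3 1 1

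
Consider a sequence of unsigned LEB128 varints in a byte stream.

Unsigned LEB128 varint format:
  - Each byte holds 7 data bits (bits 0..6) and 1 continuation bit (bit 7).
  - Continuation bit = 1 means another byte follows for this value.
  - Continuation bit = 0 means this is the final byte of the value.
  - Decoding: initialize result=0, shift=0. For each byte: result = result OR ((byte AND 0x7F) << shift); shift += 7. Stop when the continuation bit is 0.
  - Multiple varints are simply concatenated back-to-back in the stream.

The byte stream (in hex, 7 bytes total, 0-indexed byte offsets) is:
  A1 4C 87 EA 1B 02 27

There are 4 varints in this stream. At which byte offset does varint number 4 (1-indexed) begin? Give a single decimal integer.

Answer: 6

Derivation:
  byte[0]=0xA1 cont=1 payload=0x21=33: acc |= 33<<0 -> acc=33 shift=7
  byte[1]=0x4C cont=0 payload=0x4C=76: acc |= 76<<7 -> acc=9761 shift=14 [end]
Varint 1: bytes[0:2] = A1 4C -> value 9761 (2 byte(s))
  byte[2]=0x87 cont=1 payload=0x07=7: acc |= 7<<0 -> acc=7 shift=7
  byte[3]=0xEA cont=1 payload=0x6A=106: acc |= 106<<7 -> acc=13575 shift=14
  byte[4]=0x1B cont=0 payload=0x1B=27: acc |= 27<<14 -> acc=455943 shift=21 [end]
Varint 2: bytes[2:5] = 87 EA 1B -> value 455943 (3 byte(s))
  byte[5]=0x02 cont=0 payload=0x02=2: acc |= 2<<0 -> acc=2 shift=7 [end]
Varint 3: bytes[5:6] = 02 -> value 2 (1 byte(s))
  byte[6]=0x27 cont=0 payload=0x27=39: acc |= 39<<0 -> acc=39 shift=7 [end]
Varint 4: bytes[6:7] = 27 -> value 39 (1 byte(s))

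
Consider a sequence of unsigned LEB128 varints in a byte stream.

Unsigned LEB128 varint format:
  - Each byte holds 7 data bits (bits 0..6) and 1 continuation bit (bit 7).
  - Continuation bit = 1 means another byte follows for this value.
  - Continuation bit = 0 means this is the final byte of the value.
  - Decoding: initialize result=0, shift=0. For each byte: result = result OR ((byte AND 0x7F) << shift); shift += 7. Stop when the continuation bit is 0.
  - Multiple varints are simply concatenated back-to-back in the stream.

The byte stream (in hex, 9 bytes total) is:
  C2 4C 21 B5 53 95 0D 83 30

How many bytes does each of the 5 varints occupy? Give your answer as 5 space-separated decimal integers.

Answer: 2 1 2 2 2

Derivation:
  byte[0]=0xC2 cont=1 payload=0x42=66: acc |= 66<<0 -> acc=66 shift=7
  byte[1]=0x4C cont=0 payload=0x4C=76: acc |= 76<<7 -> acc=9794 shift=14 [end]
Varint 1: bytes[0:2] = C2 4C -> value 9794 (2 byte(s))
  byte[2]=0x21 cont=0 payload=0x21=33: acc |= 33<<0 -> acc=33 shift=7 [end]
Varint 2: bytes[2:3] = 21 -> value 33 (1 byte(s))
  byte[3]=0xB5 cont=1 payload=0x35=53: acc |= 53<<0 -> acc=53 shift=7
  byte[4]=0x53 cont=0 payload=0x53=83: acc |= 83<<7 -> acc=10677 shift=14 [end]
Varint 3: bytes[3:5] = B5 53 -> value 10677 (2 byte(s))
  byte[5]=0x95 cont=1 payload=0x15=21: acc |= 21<<0 -> acc=21 shift=7
  byte[6]=0x0D cont=0 payload=0x0D=13: acc |= 13<<7 -> acc=1685 shift=14 [end]
Varint 4: bytes[5:7] = 95 0D -> value 1685 (2 byte(s))
  byte[7]=0x83 cont=1 payload=0x03=3: acc |= 3<<0 -> acc=3 shift=7
  byte[8]=0x30 cont=0 payload=0x30=48: acc |= 48<<7 -> acc=6147 shift=14 [end]
Varint 5: bytes[7:9] = 83 30 -> value 6147 (2 byte(s))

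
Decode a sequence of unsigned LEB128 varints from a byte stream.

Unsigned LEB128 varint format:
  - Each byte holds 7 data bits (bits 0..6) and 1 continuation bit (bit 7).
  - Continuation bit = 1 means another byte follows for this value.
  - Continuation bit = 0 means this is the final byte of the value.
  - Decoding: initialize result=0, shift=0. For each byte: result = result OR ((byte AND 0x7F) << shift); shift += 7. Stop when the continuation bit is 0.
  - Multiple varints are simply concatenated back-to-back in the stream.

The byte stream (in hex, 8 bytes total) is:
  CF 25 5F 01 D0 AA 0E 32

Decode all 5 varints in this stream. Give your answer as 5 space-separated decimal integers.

  byte[0]=0xCF cont=1 payload=0x4F=79: acc |= 79<<0 -> acc=79 shift=7
  byte[1]=0x25 cont=0 payload=0x25=37: acc |= 37<<7 -> acc=4815 shift=14 [end]
Varint 1: bytes[0:2] = CF 25 -> value 4815 (2 byte(s))
  byte[2]=0x5F cont=0 payload=0x5F=95: acc |= 95<<0 -> acc=95 shift=7 [end]
Varint 2: bytes[2:3] = 5F -> value 95 (1 byte(s))
  byte[3]=0x01 cont=0 payload=0x01=1: acc |= 1<<0 -> acc=1 shift=7 [end]
Varint 3: bytes[3:4] = 01 -> value 1 (1 byte(s))
  byte[4]=0xD0 cont=1 payload=0x50=80: acc |= 80<<0 -> acc=80 shift=7
  byte[5]=0xAA cont=1 payload=0x2A=42: acc |= 42<<7 -> acc=5456 shift=14
  byte[6]=0x0E cont=0 payload=0x0E=14: acc |= 14<<14 -> acc=234832 shift=21 [end]
Varint 4: bytes[4:7] = D0 AA 0E -> value 234832 (3 byte(s))
  byte[7]=0x32 cont=0 payload=0x32=50: acc |= 50<<0 -> acc=50 shift=7 [end]
Varint 5: bytes[7:8] = 32 -> value 50 (1 byte(s))

Answer: 4815 95 1 234832 50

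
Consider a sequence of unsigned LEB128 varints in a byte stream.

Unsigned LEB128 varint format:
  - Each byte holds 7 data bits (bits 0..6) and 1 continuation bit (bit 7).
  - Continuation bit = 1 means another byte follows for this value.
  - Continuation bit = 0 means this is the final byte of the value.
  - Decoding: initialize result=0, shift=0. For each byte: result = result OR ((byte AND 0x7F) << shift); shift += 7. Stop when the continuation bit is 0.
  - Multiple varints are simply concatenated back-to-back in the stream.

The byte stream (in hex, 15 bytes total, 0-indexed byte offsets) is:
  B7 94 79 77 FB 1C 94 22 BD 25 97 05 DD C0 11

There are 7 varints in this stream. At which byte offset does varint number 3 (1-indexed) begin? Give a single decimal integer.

  byte[0]=0xB7 cont=1 payload=0x37=55: acc |= 55<<0 -> acc=55 shift=7
  byte[1]=0x94 cont=1 payload=0x14=20: acc |= 20<<7 -> acc=2615 shift=14
  byte[2]=0x79 cont=0 payload=0x79=121: acc |= 121<<14 -> acc=1985079 shift=21 [end]
Varint 1: bytes[0:3] = B7 94 79 -> value 1985079 (3 byte(s))
  byte[3]=0x77 cont=0 payload=0x77=119: acc |= 119<<0 -> acc=119 shift=7 [end]
Varint 2: bytes[3:4] = 77 -> value 119 (1 byte(s))
  byte[4]=0xFB cont=1 payload=0x7B=123: acc |= 123<<0 -> acc=123 shift=7
  byte[5]=0x1C cont=0 payload=0x1C=28: acc |= 28<<7 -> acc=3707 shift=14 [end]
Varint 3: bytes[4:6] = FB 1C -> value 3707 (2 byte(s))
  byte[6]=0x94 cont=1 payload=0x14=20: acc |= 20<<0 -> acc=20 shift=7
  byte[7]=0x22 cont=0 payload=0x22=34: acc |= 34<<7 -> acc=4372 shift=14 [end]
Varint 4: bytes[6:8] = 94 22 -> value 4372 (2 byte(s))
  byte[8]=0xBD cont=1 payload=0x3D=61: acc |= 61<<0 -> acc=61 shift=7
  byte[9]=0x25 cont=0 payload=0x25=37: acc |= 37<<7 -> acc=4797 shift=14 [end]
Varint 5: bytes[8:10] = BD 25 -> value 4797 (2 byte(s))
  byte[10]=0x97 cont=1 payload=0x17=23: acc |= 23<<0 -> acc=23 shift=7
  byte[11]=0x05 cont=0 payload=0x05=5: acc |= 5<<7 -> acc=663 shift=14 [end]
Varint 6: bytes[10:12] = 97 05 -> value 663 (2 byte(s))
  byte[12]=0xDD cont=1 payload=0x5D=93: acc |= 93<<0 -> acc=93 shift=7
  byte[13]=0xC0 cont=1 payload=0x40=64: acc |= 64<<7 -> acc=8285 shift=14
  byte[14]=0x11 cont=0 payload=0x11=17: acc |= 17<<14 -> acc=286813 shift=21 [end]
Varint 7: bytes[12:15] = DD C0 11 -> value 286813 (3 byte(s))

Answer: 4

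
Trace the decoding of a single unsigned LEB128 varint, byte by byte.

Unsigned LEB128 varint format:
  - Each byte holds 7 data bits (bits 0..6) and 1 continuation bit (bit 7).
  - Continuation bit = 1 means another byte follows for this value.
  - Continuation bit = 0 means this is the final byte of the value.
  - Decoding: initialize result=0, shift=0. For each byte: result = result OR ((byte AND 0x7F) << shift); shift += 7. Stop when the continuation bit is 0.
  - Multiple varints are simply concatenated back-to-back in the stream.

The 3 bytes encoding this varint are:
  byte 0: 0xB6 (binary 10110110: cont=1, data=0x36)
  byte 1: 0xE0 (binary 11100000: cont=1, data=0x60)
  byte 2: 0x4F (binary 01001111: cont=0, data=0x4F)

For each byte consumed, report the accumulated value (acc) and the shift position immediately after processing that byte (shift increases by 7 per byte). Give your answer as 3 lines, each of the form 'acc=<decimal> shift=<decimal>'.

byte 0=0xB6: payload=0x36=54, contrib = 54<<0 = 54; acc -> 54, shift -> 7
byte 1=0xE0: payload=0x60=96, contrib = 96<<7 = 12288; acc -> 12342, shift -> 14
byte 2=0x4F: payload=0x4F=79, contrib = 79<<14 = 1294336; acc -> 1306678, shift -> 21

Answer: acc=54 shift=7
acc=12342 shift=14
acc=1306678 shift=21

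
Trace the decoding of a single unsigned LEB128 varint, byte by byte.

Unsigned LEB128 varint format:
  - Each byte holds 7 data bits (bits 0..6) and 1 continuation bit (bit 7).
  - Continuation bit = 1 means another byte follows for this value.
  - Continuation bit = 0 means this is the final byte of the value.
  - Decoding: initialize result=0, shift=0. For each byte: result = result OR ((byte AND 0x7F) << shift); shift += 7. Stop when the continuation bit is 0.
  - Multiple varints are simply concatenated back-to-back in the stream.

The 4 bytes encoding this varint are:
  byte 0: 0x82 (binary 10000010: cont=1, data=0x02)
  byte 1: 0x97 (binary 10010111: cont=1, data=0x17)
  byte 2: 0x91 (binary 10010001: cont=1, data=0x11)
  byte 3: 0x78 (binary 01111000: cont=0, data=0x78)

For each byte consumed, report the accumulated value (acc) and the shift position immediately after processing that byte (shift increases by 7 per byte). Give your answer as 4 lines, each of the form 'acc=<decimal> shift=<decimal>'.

byte 0=0x82: payload=0x02=2, contrib = 2<<0 = 2; acc -> 2, shift -> 7
byte 1=0x97: payload=0x17=23, contrib = 23<<7 = 2944; acc -> 2946, shift -> 14
byte 2=0x91: payload=0x11=17, contrib = 17<<14 = 278528; acc -> 281474, shift -> 21
byte 3=0x78: payload=0x78=120, contrib = 120<<21 = 251658240; acc -> 251939714, shift -> 28

Answer: acc=2 shift=7
acc=2946 shift=14
acc=281474 shift=21
acc=251939714 shift=28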